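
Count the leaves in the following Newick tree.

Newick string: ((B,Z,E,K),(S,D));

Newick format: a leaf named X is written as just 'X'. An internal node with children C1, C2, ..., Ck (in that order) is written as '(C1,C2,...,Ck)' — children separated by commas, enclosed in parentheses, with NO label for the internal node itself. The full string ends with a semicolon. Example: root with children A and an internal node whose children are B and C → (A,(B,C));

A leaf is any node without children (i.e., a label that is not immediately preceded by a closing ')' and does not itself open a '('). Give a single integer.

Newick: ((B,Z,E,K),(S,D));
Scan left-to-right; a leaf is any maximal label run not followed by '(':
  pos 2: leaf 'B' → count = 1
  pos 4: leaf 'Z' → count = 2
  pos 6: leaf 'E' → count = 3
  pos 8: leaf 'K' → count = 4
  pos 12: leaf 'S' → count = 5
  pos 14: leaf 'D' → count = 6
Total leaves: 6

Answer: 6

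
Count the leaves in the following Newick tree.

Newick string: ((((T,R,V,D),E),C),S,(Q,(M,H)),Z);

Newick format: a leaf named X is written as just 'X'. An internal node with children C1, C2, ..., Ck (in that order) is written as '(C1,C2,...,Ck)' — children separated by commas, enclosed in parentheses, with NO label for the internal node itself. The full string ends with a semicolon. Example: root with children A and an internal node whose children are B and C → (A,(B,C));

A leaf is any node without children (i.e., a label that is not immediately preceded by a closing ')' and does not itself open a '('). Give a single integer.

Answer: 11

Derivation:
Newick: ((((T,R,V,D),E),C),S,(Q,(M,H)),Z);
Scan left-to-right; a leaf is any maximal label run not followed by '(':
  pos 4: leaf 'T' → count = 1
  pos 6: leaf 'R' → count = 2
  pos 8: leaf 'V' → count = 3
  pos 10: leaf 'D' → count = 4
  pos 13: leaf 'E' → count = 5
  pos 16: leaf 'C' → count = 6
  pos 19: leaf 'S' → count = 7
  pos 22: leaf 'Q' → count = 8
  pos 25: leaf 'M' → count = 9
  pos 27: leaf 'H' → count = 10
  pos 31: leaf 'Z' → count = 11
Total leaves: 11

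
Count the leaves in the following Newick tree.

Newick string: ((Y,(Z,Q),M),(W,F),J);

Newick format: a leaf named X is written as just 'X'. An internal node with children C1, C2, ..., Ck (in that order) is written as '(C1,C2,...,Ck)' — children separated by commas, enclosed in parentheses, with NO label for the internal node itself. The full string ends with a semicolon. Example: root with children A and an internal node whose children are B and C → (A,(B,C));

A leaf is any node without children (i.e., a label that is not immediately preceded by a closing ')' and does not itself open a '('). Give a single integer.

Answer: 7

Derivation:
Newick: ((Y,(Z,Q),M),(W,F),J);
Scan left-to-right; a leaf is any maximal label run not followed by '(':
  pos 2: leaf 'Y' → count = 1
  pos 5: leaf 'Z' → count = 2
  pos 7: leaf 'Q' → count = 3
  pos 10: leaf 'M' → count = 4
  pos 14: leaf 'W' → count = 5
  pos 16: leaf 'F' → count = 6
  pos 19: leaf 'J' → count = 7
Total leaves: 7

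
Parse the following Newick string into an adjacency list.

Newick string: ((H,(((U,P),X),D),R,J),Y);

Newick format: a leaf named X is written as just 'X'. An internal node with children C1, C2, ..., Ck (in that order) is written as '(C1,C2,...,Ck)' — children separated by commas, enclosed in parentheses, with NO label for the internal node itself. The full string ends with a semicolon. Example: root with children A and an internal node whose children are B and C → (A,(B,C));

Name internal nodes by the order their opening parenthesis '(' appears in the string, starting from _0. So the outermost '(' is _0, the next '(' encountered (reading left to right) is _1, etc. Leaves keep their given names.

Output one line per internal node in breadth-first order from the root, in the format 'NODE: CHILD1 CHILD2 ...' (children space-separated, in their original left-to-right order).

Input: ((H,(((U,P),X),D),R,J),Y);
Scanning left-to-right, naming '(' by encounter order:
  pos 0: '(' -> open internal node _0 (depth 1)
  pos 1: '(' -> open internal node _1 (depth 2)
  pos 4: '(' -> open internal node _2 (depth 3)
  pos 5: '(' -> open internal node _3 (depth 4)
  pos 6: '(' -> open internal node _4 (depth 5)
  pos 10: ')' -> close internal node _4 (now at depth 4)
  pos 13: ')' -> close internal node _3 (now at depth 3)
  pos 16: ')' -> close internal node _2 (now at depth 2)
  pos 21: ')' -> close internal node _1 (now at depth 1)
  pos 24: ')' -> close internal node _0 (now at depth 0)
Total internal nodes: 5
BFS adjacency from root:
  _0: _1 Y
  _1: H _2 R J
  _2: _3 D
  _3: _4 X
  _4: U P

Answer: _0: _1 Y
_1: H _2 R J
_2: _3 D
_3: _4 X
_4: U P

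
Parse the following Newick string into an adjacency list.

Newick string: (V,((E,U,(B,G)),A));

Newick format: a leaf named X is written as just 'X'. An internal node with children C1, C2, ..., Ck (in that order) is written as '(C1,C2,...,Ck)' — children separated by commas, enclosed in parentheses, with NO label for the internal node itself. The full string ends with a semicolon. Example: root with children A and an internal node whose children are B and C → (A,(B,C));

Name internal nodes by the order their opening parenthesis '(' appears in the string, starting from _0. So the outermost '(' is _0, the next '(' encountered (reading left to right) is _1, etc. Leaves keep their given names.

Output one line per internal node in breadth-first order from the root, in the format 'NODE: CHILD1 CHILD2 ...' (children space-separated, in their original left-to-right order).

Answer: _0: V _1
_1: _2 A
_2: E U _3
_3: B G

Derivation:
Input: (V,((E,U,(B,G)),A));
Scanning left-to-right, naming '(' by encounter order:
  pos 0: '(' -> open internal node _0 (depth 1)
  pos 3: '(' -> open internal node _1 (depth 2)
  pos 4: '(' -> open internal node _2 (depth 3)
  pos 9: '(' -> open internal node _3 (depth 4)
  pos 13: ')' -> close internal node _3 (now at depth 3)
  pos 14: ')' -> close internal node _2 (now at depth 2)
  pos 17: ')' -> close internal node _1 (now at depth 1)
  pos 18: ')' -> close internal node _0 (now at depth 0)
Total internal nodes: 4
BFS adjacency from root:
  _0: V _1
  _1: _2 A
  _2: E U _3
  _3: B G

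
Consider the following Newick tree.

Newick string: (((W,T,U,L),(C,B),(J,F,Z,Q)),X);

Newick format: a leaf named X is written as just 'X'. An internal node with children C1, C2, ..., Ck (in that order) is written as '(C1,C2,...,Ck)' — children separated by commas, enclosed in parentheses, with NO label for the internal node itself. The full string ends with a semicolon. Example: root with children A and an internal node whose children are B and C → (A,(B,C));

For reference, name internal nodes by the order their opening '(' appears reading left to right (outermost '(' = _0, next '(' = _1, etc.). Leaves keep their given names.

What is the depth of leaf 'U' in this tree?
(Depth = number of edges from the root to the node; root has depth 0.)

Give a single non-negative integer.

Answer: 3

Derivation:
Newick: (((W,T,U,L),(C,B),(J,F,Z,Q)),X);
Naming internals by '(' encounter order: outermost '(' = _0, next = _1, ...
Query node: U
Path from root: _0 -> _1 -> _2 -> U
Depth of U: 3 (number of edges from root)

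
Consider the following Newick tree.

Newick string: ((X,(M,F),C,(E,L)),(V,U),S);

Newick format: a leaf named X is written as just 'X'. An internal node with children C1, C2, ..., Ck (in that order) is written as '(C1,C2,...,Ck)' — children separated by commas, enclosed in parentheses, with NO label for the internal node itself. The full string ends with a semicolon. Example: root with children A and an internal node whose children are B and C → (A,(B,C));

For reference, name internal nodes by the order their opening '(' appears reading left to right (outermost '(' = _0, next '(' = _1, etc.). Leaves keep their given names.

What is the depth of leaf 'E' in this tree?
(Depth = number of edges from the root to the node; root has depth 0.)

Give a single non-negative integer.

Newick: ((X,(M,F),C,(E,L)),(V,U),S);
Naming internals by '(' encounter order: outermost '(' = _0, next = _1, ...
Query node: E
Path from root: _0 -> _1 -> _3 -> E
Depth of E: 3 (number of edges from root)

Answer: 3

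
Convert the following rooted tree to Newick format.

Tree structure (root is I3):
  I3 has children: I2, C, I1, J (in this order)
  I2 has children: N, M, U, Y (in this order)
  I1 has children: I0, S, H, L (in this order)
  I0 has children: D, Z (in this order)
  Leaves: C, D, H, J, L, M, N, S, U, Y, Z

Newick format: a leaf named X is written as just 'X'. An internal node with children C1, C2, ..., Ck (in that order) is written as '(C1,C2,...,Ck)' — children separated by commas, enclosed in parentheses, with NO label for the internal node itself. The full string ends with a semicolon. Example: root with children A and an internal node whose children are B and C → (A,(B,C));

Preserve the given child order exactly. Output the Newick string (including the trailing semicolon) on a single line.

internal I3 with children ['I2', 'C', 'I1', 'J']
  internal I2 with children ['N', 'M', 'U', 'Y']
    leaf 'N' → 'N'
    leaf 'M' → 'M'
    leaf 'U' → 'U'
    leaf 'Y' → 'Y'
  → '(N,M,U,Y)'
  leaf 'C' → 'C'
  internal I1 with children ['I0', 'S', 'H', 'L']
    internal I0 with children ['D', 'Z']
      leaf 'D' → 'D'
      leaf 'Z' → 'Z'
    → '(D,Z)'
    leaf 'S' → 'S'
    leaf 'H' → 'H'
    leaf 'L' → 'L'
  → '((D,Z),S,H,L)'
  leaf 'J' → 'J'
→ '((N,M,U,Y),C,((D,Z),S,H,L),J)'
Final: ((N,M,U,Y),C,((D,Z),S,H,L),J);

Answer: ((N,M,U,Y),C,((D,Z),S,H,L),J);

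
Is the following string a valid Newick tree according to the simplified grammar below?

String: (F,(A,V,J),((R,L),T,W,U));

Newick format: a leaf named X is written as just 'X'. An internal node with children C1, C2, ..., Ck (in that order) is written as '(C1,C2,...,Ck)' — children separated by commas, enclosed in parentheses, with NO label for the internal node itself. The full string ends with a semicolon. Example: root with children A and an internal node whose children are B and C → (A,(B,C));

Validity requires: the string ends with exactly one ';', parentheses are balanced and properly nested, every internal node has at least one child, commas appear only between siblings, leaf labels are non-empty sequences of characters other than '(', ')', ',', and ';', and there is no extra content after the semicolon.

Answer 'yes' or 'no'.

Answer: yes

Derivation:
Input: (F,(A,V,J),((R,L),T,W,U));
Paren balance: 4 '(' vs 4 ')' OK
Ends with single ';': True
Full parse: OK
Valid: True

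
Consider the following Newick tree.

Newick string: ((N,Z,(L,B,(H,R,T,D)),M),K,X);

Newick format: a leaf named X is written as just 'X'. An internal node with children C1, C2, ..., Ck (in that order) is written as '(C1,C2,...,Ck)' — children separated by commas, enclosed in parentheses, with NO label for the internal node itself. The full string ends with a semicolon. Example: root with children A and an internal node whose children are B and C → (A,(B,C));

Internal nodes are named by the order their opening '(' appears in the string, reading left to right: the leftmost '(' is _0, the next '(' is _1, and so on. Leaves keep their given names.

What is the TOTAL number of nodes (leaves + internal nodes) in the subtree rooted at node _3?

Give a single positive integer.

Answer: 5

Derivation:
Newick: ((N,Z,(L,B,(H,R,T,D)),M),K,X);
Locate _3: it is the '(' at position 11 (the 4th '(' reading left to right).
Query: subtree rooted at _3
_3: subtree_size = 1 + 4
  H: subtree_size = 1 + 0
  R: subtree_size = 1 + 0
  T: subtree_size = 1 + 0
  D: subtree_size = 1 + 0
Total subtree size of _3: 5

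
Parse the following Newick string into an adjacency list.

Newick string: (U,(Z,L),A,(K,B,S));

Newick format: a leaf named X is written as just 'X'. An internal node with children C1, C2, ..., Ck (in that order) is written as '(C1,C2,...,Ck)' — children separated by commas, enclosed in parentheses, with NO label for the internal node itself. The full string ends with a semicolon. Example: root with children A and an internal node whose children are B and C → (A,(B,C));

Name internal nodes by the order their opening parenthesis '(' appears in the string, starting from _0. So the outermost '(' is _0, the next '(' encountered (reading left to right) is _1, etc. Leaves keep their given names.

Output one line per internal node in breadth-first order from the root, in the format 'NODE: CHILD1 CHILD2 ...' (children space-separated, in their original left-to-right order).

Answer: _0: U _1 A _2
_1: Z L
_2: K B S

Derivation:
Input: (U,(Z,L),A,(K,B,S));
Scanning left-to-right, naming '(' by encounter order:
  pos 0: '(' -> open internal node _0 (depth 1)
  pos 3: '(' -> open internal node _1 (depth 2)
  pos 7: ')' -> close internal node _1 (now at depth 1)
  pos 11: '(' -> open internal node _2 (depth 2)
  pos 17: ')' -> close internal node _2 (now at depth 1)
  pos 18: ')' -> close internal node _0 (now at depth 0)
Total internal nodes: 3
BFS adjacency from root:
  _0: U _1 A _2
  _1: Z L
  _2: K B S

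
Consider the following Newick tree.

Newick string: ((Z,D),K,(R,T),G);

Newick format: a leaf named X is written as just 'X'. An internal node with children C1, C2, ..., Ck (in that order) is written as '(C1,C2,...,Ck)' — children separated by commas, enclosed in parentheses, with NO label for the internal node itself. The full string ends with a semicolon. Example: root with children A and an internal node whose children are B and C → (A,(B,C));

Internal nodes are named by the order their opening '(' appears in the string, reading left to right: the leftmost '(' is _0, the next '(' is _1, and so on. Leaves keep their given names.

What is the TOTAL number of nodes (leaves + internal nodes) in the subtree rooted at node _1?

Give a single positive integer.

Newick: ((Z,D),K,(R,T),G);
Locate _1: it is the '(' at position 1 (the 2nd '(' reading left to right).
Query: subtree rooted at _1
_1: subtree_size = 1 + 2
  Z: subtree_size = 1 + 0
  D: subtree_size = 1 + 0
Total subtree size of _1: 3

Answer: 3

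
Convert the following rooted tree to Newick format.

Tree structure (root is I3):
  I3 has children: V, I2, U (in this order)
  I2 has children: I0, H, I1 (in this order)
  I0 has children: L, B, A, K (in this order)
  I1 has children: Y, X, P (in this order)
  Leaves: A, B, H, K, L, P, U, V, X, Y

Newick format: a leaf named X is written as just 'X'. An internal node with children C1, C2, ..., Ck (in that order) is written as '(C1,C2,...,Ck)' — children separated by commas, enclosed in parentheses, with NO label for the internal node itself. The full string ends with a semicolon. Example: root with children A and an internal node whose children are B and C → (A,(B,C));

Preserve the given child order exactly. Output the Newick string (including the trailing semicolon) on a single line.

internal I3 with children ['V', 'I2', 'U']
  leaf 'V' → 'V'
  internal I2 with children ['I0', 'H', 'I1']
    internal I0 with children ['L', 'B', 'A', 'K']
      leaf 'L' → 'L'
      leaf 'B' → 'B'
      leaf 'A' → 'A'
      leaf 'K' → 'K'
    → '(L,B,A,K)'
    leaf 'H' → 'H'
    internal I1 with children ['Y', 'X', 'P']
      leaf 'Y' → 'Y'
      leaf 'X' → 'X'
      leaf 'P' → 'P'
    → '(Y,X,P)'
  → '((L,B,A,K),H,(Y,X,P))'
  leaf 'U' → 'U'
→ '(V,((L,B,A,K),H,(Y,X,P)),U)'
Final: (V,((L,B,A,K),H,(Y,X,P)),U);

Answer: (V,((L,B,A,K),H,(Y,X,P)),U);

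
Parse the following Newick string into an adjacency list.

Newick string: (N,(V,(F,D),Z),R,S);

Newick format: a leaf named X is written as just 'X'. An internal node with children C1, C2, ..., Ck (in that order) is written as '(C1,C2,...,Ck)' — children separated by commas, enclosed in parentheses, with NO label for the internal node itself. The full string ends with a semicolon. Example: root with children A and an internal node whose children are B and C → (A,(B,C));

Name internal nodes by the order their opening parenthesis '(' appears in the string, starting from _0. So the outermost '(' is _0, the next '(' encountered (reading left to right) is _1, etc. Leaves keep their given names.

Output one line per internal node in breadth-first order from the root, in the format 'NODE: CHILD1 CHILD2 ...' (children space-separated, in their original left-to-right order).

Answer: _0: N _1 R S
_1: V _2 Z
_2: F D

Derivation:
Input: (N,(V,(F,D),Z),R,S);
Scanning left-to-right, naming '(' by encounter order:
  pos 0: '(' -> open internal node _0 (depth 1)
  pos 3: '(' -> open internal node _1 (depth 2)
  pos 6: '(' -> open internal node _2 (depth 3)
  pos 10: ')' -> close internal node _2 (now at depth 2)
  pos 13: ')' -> close internal node _1 (now at depth 1)
  pos 18: ')' -> close internal node _0 (now at depth 0)
Total internal nodes: 3
BFS adjacency from root:
  _0: N _1 R S
  _1: V _2 Z
  _2: F D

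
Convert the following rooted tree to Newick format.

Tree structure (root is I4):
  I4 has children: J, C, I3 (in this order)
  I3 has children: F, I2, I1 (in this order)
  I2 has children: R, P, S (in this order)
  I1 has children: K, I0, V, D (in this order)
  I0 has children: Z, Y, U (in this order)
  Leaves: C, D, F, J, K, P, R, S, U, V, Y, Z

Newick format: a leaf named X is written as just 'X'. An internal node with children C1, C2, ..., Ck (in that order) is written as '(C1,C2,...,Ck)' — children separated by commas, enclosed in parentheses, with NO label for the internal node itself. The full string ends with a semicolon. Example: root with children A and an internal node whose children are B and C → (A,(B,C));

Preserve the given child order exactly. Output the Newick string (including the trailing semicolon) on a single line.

Answer: (J,C,(F,(R,P,S),(K,(Z,Y,U),V,D)));

Derivation:
internal I4 with children ['J', 'C', 'I3']
  leaf 'J' → 'J'
  leaf 'C' → 'C'
  internal I3 with children ['F', 'I2', 'I1']
    leaf 'F' → 'F'
    internal I2 with children ['R', 'P', 'S']
      leaf 'R' → 'R'
      leaf 'P' → 'P'
      leaf 'S' → 'S'
    → '(R,P,S)'
    internal I1 with children ['K', 'I0', 'V', 'D']
      leaf 'K' → 'K'
      internal I0 with children ['Z', 'Y', 'U']
        leaf 'Z' → 'Z'
        leaf 'Y' → 'Y'
        leaf 'U' → 'U'
      → '(Z,Y,U)'
      leaf 'V' → 'V'
      leaf 'D' → 'D'
    → '(K,(Z,Y,U),V,D)'
  → '(F,(R,P,S),(K,(Z,Y,U),V,D))'
→ '(J,C,(F,(R,P,S),(K,(Z,Y,U),V,D)))'
Final: (J,C,(F,(R,P,S),(K,(Z,Y,U),V,D)));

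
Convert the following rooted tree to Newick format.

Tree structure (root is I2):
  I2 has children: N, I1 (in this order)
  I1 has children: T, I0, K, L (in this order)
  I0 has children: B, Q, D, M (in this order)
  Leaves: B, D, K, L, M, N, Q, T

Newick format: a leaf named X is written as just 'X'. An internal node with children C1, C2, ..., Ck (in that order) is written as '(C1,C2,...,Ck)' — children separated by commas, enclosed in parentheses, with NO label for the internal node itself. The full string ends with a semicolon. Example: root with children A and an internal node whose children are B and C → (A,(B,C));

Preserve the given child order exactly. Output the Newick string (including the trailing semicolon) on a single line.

Answer: (N,(T,(B,Q,D,M),K,L));

Derivation:
internal I2 with children ['N', 'I1']
  leaf 'N' → 'N'
  internal I1 with children ['T', 'I0', 'K', 'L']
    leaf 'T' → 'T'
    internal I0 with children ['B', 'Q', 'D', 'M']
      leaf 'B' → 'B'
      leaf 'Q' → 'Q'
      leaf 'D' → 'D'
      leaf 'M' → 'M'
    → '(B,Q,D,M)'
    leaf 'K' → 'K'
    leaf 'L' → 'L'
  → '(T,(B,Q,D,M),K,L)'
→ '(N,(T,(B,Q,D,M),K,L))'
Final: (N,(T,(B,Q,D,M),K,L));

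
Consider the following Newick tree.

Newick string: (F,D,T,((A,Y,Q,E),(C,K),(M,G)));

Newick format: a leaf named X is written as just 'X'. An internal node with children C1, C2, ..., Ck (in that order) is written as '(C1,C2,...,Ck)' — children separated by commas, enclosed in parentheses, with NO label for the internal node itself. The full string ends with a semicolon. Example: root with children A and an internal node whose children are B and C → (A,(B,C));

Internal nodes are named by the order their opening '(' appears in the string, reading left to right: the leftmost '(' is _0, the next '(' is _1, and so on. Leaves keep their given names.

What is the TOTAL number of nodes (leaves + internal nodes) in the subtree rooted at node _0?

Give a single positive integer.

Answer: 16

Derivation:
Newick: (F,D,T,((A,Y,Q,E),(C,K),(M,G)));
Locate _0: it is the '(' at position 0 (the 1st '(' reading left to right).
Query: subtree rooted at _0
_0: subtree_size = 1 + 15
  F: subtree_size = 1 + 0
  D: subtree_size = 1 + 0
  T: subtree_size = 1 + 0
  _1: subtree_size = 1 + 11
    _2: subtree_size = 1 + 4
      A: subtree_size = 1 + 0
      Y: subtree_size = 1 + 0
      Q: subtree_size = 1 + 0
      E: subtree_size = 1 + 0
    _3: subtree_size = 1 + 2
      C: subtree_size = 1 + 0
      K: subtree_size = 1 + 0
    _4: subtree_size = 1 + 2
      M: subtree_size = 1 + 0
      G: subtree_size = 1 + 0
Total subtree size of _0: 16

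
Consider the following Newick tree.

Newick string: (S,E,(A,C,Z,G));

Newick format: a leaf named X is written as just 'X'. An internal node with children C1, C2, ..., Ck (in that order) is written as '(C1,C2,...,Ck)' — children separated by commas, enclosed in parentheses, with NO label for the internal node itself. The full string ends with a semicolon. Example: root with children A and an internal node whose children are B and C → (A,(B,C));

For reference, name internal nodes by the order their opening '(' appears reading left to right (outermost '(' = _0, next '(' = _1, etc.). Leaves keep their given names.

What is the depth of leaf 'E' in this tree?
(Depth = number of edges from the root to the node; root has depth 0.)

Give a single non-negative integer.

Answer: 1

Derivation:
Newick: (S,E,(A,C,Z,G));
Naming internals by '(' encounter order: outermost '(' = _0, next = _1, ...
Query node: E
Path from root: _0 -> E
Depth of E: 1 (number of edges from root)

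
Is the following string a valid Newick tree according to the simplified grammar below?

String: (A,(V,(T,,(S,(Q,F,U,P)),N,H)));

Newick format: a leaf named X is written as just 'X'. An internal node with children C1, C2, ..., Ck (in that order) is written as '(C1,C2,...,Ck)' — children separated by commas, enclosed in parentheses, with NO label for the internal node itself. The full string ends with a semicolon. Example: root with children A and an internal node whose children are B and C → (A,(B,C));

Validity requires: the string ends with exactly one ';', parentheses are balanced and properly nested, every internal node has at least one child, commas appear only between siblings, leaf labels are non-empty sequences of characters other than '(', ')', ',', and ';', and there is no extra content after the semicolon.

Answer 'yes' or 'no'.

Input: (A,(V,(T,,(S,(Q,F,U,P)),N,H)));
Paren balance: 5 '(' vs 5 ')' OK
Ends with single ';': True
Full parse: FAILS (empty leaf label at pos 9)
Valid: False

Answer: no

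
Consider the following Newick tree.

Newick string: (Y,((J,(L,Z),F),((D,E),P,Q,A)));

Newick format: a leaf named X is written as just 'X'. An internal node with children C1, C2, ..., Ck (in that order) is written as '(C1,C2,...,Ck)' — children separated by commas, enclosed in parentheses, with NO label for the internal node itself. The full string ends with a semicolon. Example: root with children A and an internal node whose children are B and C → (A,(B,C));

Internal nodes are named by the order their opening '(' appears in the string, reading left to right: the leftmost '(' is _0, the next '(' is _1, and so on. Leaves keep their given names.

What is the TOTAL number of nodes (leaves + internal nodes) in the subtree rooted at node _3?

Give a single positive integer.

Newick: (Y,((J,(L,Z),F),((D,E),P,Q,A)));
Locate _3: it is the '(' at position 7 (the 4th '(' reading left to right).
Query: subtree rooted at _3
_3: subtree_size = 1 + 2
  L: subtree_size = 1 + 0
  Z: subtree_size = 1 + 0
Total subtree size of _3: 3

Answer: 3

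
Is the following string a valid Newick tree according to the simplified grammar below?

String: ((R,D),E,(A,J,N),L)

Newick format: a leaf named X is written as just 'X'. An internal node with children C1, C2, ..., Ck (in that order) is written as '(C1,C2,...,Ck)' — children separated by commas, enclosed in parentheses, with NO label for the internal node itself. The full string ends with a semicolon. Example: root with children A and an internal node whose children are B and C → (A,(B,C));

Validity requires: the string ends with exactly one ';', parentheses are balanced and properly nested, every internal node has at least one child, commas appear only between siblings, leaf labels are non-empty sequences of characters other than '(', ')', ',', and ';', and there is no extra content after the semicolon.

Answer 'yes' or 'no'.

Answer: no

Derivation:
Input: ((R,D),E,(A,J,N),L)
Paren balance: 3 '(' vs 3 ')' OK
Ends with single ';': False
Full parse: FAILS (must end with ;)
Valid: False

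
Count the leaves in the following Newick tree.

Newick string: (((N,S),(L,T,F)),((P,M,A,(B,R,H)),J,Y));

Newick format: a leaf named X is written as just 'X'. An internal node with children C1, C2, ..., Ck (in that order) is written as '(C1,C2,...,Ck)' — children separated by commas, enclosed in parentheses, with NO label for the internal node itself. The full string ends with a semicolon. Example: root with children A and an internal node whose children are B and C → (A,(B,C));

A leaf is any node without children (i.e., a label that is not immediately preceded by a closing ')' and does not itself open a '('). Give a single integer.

Answer: 13

Derivation:
Newick: (((N,S),(L,T,F)),((P,M,A,(B,R,H)),J,Y));
Scan left-to-right; a leaf is any maximal label run not followed by '(':
  pos 3: leaf 'N' → count = 1
  pos 5: leaf 'S' → count = 2
  pos 9: leaf 'L' → count = 3
  pos 11: leaf 'T' → count = 4
  pos 13: leaf 'F' → count = 5
  pos 19: leaf 'P' → count = 6
  pos 21: leaf 'M' → count = 7
  pos 23: leaf 'A' → count = 8
  pos 26: leaf 'B' → count = 9
  pos 28: leaf 'R' → count = 10
  pos 30: leaf 'H' → count = 11
  pos 34: leaf 'J' → count = 12
  pos 36: leaf 'Y' → count = 13
Total leaves: 13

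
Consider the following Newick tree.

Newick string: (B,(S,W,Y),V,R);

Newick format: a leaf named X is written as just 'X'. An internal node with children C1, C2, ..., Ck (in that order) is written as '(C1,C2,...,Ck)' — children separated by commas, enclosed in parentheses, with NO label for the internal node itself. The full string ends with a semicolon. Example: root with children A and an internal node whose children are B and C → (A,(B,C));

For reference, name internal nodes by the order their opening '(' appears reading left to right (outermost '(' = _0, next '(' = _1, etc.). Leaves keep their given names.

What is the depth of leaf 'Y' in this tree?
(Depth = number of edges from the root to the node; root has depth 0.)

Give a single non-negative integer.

Newick: (B,(S,W,Y),V,R);
Naming internals by '(' encounter order: outermost '(' = _0, next = _1, ...
Query node: Y
Path from root: _0 -> _1 -> Y
Depth of Y: 2 (number of edges from root)

Answer: 2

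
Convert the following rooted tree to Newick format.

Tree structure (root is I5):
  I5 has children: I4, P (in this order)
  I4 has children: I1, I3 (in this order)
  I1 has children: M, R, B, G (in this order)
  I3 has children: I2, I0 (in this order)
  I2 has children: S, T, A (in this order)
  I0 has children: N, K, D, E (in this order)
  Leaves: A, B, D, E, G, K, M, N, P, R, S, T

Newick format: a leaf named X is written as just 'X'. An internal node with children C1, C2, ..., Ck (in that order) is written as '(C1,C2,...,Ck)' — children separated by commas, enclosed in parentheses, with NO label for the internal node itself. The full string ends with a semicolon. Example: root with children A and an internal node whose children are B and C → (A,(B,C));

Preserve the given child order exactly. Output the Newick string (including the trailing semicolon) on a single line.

Answer: (((M,R,B,G),((S,T,A),(N,K,D,E))),P);

Derivation:
internal I5 with children ['I4', 'P']
  internal I4 with children ['I1', 'I3']
    internal I1 with children ['M', 'R', 'B', 'G']
      leaf 'M' → 'M'
      leaf 'R' → 'R'
      leaf 'B' → 'B'
      leaf 'G' → 'G'
    → '(M,R,B,G)'
    internal I3 with children ['I2', 'I0']
      internal I2 with children ['S', 'T', 'A']
        leaf 'S' → 'S'
        leaf 'T' → 'T'
        leaf 'A' → 'A'
      → '(S,T,A)'
      internal I0 with children ['N', 'K', 'D', 'E']
        leaf 'N' → 'N'
        leaf 'K' → 'K'
        leaf 'D' → 'D'
        leaf 'E' → 'E'
      → '(N,K,D,E)'
    → '((S,T,A),(N,K,D,E))'
  → '((M,R,B,G),((S,T,A),(N,K,D,E)))'
  leaf 'P' → 'P'
→ '(((M,R,B,G),((S,T,A),(N,K,D,E))),P)'
Final: (((M,R,B,G),((S,T,A),(N,K,D,E))),P);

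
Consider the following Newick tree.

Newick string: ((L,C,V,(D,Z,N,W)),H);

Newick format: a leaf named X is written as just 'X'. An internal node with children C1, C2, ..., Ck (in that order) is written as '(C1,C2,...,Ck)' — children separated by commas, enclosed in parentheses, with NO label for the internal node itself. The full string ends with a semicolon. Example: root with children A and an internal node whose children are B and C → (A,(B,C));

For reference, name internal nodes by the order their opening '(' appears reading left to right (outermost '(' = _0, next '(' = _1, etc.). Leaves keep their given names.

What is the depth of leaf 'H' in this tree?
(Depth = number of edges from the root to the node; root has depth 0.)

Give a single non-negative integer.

Newick: ((L,C,V,(D,Z,N,W)),H);
Naming internals by '(' encounter order: outermost '(' = _0, next = _1, ...
Query node: H
Path from root: _0 -> H
Depth of H: 1 (number of edges from root)

Answer: 1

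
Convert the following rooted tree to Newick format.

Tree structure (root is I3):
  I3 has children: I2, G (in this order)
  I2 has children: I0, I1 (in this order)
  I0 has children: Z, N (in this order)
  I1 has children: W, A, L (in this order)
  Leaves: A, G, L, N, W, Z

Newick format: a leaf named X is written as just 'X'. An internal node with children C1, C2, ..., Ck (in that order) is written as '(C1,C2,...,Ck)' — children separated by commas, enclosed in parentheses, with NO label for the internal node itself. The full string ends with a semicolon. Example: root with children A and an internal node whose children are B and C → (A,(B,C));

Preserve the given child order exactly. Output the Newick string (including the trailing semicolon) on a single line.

internal I3 with children ['I2', 'G']
  internal I2 with children ['I0', 'I1']
    internal I0 with children ['Z', 'N']
      leaf 'Z' → 'Z'
      leaf 'N' → 'N'
    → '(Z,N)'
    internal I1 with children ['W', 'A', 'L']
      leaf 'W' → 'W'
      leaf 'A' → 'A'
      leaf 'L' → 'L'
    → '(W,A,L)'
  → '((Z,N),(W,A,L))'
  leaf 'G' → 'G'
→ '(((Z,N),(W,A,L)),G)'
Final: (((Z,N),(W,A,L)),G);

Answer: (((Z,N),(W,A,L)),G);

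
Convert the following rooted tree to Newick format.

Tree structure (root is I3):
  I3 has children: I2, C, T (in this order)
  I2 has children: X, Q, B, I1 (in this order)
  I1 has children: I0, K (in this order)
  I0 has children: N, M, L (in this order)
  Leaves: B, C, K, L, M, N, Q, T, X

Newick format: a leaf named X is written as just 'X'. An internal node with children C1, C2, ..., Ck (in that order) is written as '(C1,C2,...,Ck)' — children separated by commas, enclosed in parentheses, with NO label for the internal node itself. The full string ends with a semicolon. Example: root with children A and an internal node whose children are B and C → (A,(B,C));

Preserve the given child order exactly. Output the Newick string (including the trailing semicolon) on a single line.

internal I3 with children ['I2', 'C', 'T']
  internal I2 with children ['X', 'Q', 'B', 'I1']
    leaf 'X' → 'X'
    leaf 'Q' → 'Q'
    leaf 'B' → 'B'
    internal I1 with children ['I0', 'K']
      internal I0 with children ['N', 'M', 'L']
        leaf 'N' → 'N'
        leaf 'M' → 'M'
        leaf 'L' → 'L'
      → '(N,M,L)'
      leaf 'K' → 'K'
    → '((N,M,L),K)'
  → '(X,Q,B,((N,M,L),K))'
  leaf 'C' → 'C'
  leaf 'T' → 'T'
→ '((X,Q,B,((N,M,L),K)),C,T)'
Final: ((X,Q,B,((N,M,L),K)),C,T);

Answer: ((X,Q,B,((N,M,L),K)),C,T);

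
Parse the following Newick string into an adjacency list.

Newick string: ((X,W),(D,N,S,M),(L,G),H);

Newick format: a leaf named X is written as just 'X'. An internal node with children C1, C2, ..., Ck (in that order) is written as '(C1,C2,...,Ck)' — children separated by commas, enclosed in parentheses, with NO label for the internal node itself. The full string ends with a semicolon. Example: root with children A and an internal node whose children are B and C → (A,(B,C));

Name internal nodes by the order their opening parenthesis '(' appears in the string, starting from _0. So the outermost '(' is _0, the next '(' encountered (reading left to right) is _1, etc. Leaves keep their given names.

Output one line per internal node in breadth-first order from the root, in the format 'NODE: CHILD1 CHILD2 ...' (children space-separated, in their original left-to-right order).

Input: ((X,W),(D,N,S,M),(L,G),H);
Scanning left-to-right, naming '(' by encounter order:
  pos 0: '(' -> open internal node _0 (depth 1)
  pos 1: '(' -> open internal node _1 (depth 2)
  pos 5: ')' -> close internal node _1 (now at depth 1)
  pos 7: '(' -> open internal node _2 (depth 2)
  pos 15: ')' -> close internal node _2 (now at depth 1)
  pos 17: '(' -> open internal node _3 (depth 2)
  pos 21: ')' -> close internal node _3 (now at depth 1)
  pos 24: ')' -> close internal node _0 (now at depth 0)
Total internal nodes: 4
BFS adjacency from root:
  _0: _1 _2 _3 H
  _1: X W
  _2: D N S M
  _3: L G

Answer: _0: _1 _2 _3 H
_1: X W
_2: D N S M
_3: L G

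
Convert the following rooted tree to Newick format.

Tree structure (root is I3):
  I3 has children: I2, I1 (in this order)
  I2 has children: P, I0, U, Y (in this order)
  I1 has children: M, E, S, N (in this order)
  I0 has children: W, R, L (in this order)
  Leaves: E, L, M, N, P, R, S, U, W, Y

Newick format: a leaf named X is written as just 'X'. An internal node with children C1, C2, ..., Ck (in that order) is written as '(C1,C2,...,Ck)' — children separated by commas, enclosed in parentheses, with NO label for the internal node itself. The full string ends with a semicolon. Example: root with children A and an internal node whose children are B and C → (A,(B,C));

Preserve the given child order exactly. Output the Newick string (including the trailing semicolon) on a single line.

Answer: ((P,(W,R,L),U,Y),(M,E,S,N));

Derivation:
internal I3 with children ['I2', 'I1']
  internal I2 with children ['P', 'I0', 'U', 'Y']
    leaf 'P' → 'P'
    internal I0 with children ['W', 'R', 'L']
      leaf 'W' → 'W'
      leaf 'R' → 'R'
      leaf 'L' → 'L'
    → '(W,R,L)'
    leaf 'U' → 'U'
    leaf 'Y' → 'Y'
  → '(P,(W,R,L),U,Y)'
  internal I1 with children ['M', 'E', 'S', 'N']
    leaf 'M' → 'M'
    leaf 'E' → 'E'
    leaf 'S' → 'S'
    leaf 'N' → 'N'
  → '(M,E,S,N)'
→ '((P,(W,R,L),U,Y),(M,E,S,N))'
Final: ((P,(W,R,L),U,Y),(M,E,S,N));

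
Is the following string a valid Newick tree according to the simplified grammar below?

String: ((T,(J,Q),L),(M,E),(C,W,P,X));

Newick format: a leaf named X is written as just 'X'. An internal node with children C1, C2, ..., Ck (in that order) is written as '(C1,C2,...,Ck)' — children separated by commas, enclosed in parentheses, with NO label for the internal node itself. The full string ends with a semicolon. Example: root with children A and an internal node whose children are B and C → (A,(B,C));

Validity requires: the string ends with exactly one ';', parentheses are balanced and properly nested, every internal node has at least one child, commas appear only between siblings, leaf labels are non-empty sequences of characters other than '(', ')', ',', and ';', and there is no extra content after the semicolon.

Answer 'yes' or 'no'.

Answer: yes

Derivation:
Input: ((T,(J,Q),L),(M,E),(C,W,P,X));
Paren balance: 5 '(' vs 5 ')' OK
Ends with single ';': True
Full parse: OK
Valid: True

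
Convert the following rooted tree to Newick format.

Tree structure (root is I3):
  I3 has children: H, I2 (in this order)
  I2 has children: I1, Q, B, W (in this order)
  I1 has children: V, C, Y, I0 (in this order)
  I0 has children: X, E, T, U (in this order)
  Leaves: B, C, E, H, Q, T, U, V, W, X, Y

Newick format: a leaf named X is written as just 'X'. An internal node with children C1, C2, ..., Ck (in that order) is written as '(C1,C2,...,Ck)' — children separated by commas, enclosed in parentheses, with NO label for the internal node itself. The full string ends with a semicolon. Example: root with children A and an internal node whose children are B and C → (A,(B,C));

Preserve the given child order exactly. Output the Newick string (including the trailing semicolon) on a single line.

Answer: (H,((V,C,Y,(X,E,T,U)),Q,B,W));

Derivation:
internal I3 with children ['H', 'I2']
  leaf 'H' → 'H'
  internal I2 with children ['I1', 'Q', 'B', 'W']
    internal I1 with children ['V', 'C', 'Y', 'I0']
      leaf 'V' → 'V'
      leaf 'C' → 'C'
      leaf 'Y' → 'Y'
      internal I0 with children ['X', 'E', 'T', 'U']
        leaf 'X' → 'X'
        leaf 'E' → 'E'
        leaf 'T' → 'T'
        leaf 'U' → 'U'
      → '(X,E,T,U)'
    → '(V,C,Y,(X,E,T,U))'
    leaf 'Q' → 'Q'
    leaf 'B' → 'B'
    leaf 'W' → 'W'
  → '((V,C,Y,(X,E,T,U)),Q,B,W)'
→ '(H,((V,C,Y,(X,E,T,U)),Q,B,W))'
Final: (H,((V,C,Y,(X,E,T,U)),Q,B,W));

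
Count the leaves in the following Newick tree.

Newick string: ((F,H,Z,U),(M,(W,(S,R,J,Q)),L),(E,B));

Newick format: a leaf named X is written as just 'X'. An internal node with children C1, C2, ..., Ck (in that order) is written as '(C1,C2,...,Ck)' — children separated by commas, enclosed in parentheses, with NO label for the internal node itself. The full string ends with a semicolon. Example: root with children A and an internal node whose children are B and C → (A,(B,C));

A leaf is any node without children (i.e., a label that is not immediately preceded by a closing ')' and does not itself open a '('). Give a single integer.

Newick: ((F,H,Z,U),(M,(W,(S,R,J,Q)),L),(E,B));
Scan left-to-right; a leaf is any maximal label run not followed by '(':
  pos 2: leaf 'F' → count = 1
  pos 4: leaf 'H' → count = 2
  pos 6: leaf 'Z' → count = 3
  pos 8: leaf 'U' → count = 4
  pos 12: leaf 'M' → count = 5
  pos 15: leaf 'W' → count = 6
  pos 18: leaf 'S' → count = 7
  pos 20: leaf 'R' → count = 8
  pos 22: leaf 'J' → count = 9
  pos 24: leaf 'Q' → count = 10
  pos 28: leaf 'L' → count = 11
  pos 32: leaf 'E' → count = 12
  pos 34: leaf 'B' → count = 13
Total leaves: 13

Answer: 13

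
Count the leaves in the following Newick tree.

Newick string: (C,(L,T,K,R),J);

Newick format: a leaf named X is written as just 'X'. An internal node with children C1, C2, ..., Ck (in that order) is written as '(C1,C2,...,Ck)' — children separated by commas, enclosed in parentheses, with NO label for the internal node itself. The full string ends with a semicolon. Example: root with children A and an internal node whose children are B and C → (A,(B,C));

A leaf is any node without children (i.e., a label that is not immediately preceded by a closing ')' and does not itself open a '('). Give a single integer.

Answer: 6

Derivation:
Newick: (C,(L,T,K,R),J);
Scan left-to-right; a leaf is any maximal label run not followed by '(':
  pos 1: leaf 'C' → count = 1
  pos 4: leaf 'L' → count = 2
  pos 6: leaf 'T' → count = 3
  pos 8: leaf 'K' → count = 4
  pos 10: leaf 'R' → count = 5
  pos 13: leaf 'J' → count = 6
Total leaves: 6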